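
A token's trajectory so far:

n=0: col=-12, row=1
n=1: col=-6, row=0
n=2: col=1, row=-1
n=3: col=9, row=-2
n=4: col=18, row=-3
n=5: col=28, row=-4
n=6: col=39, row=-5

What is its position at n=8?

Successive displacements: (+6, -1), (+7, -1), (+8, -1), (+9, -1), (+10, -1), (+11, -1) — each changes by (+1, +0).
step 7: col=39, row=-5 + (+12, -1) → col=51, row=-6
step 8: col=51, row=-6 + (+13, -1) → col=64, row=-7

col=64, row=-7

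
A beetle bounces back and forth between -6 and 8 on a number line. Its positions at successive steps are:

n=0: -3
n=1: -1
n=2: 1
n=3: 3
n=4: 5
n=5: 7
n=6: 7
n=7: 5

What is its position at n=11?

The value reflects between -6 and 8, moving 2 per step.
  step 8: 5 → 3
  step 9: 3 → 1
  step 10: 1 → -1
  step 11: -1 → -3

-3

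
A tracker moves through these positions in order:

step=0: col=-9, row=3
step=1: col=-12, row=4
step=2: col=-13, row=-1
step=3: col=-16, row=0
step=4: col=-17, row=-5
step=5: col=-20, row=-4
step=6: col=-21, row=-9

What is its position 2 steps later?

The moves between consecutive positions are (-3,+1), (-1,-5), (-3,+1), (-1,-5), (-3,+1), (-1,-5); they repeat the 2-cycle [(-3,+1), (-1,-5)].
step 7: apply (-3,+1) → col=-24, row=-8
step 8: apply (-1,-5) → col=-25, row=-13

col=-25, row=-13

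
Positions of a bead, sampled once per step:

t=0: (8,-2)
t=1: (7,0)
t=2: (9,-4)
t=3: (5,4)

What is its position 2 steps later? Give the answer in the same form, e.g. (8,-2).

(-3,20)

The jumps are (-1,+2), (+2,-4), (-4,+8) — a geometric progression with ratio -2.
step 4: (5,4) + (+8,-16) → (13,-12)
step 5: (13,-12) + (-16,+32) → (-3,20)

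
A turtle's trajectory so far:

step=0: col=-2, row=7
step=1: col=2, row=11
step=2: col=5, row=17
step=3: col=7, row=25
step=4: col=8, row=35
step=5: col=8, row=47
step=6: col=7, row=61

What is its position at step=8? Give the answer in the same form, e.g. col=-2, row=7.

col=2, row=95

Taking differences between consecutive positions: (+4, +4), (+3, +6), (+2, +8), (+1, +10), (+0, +12), (-1, +14). These grow by (-1, +2) each step.
step 7: col=7, row=61 + (-2, +16) → col=5, row=77
step 8: col=5, row=77 + (-3, +18) → col=2, row=95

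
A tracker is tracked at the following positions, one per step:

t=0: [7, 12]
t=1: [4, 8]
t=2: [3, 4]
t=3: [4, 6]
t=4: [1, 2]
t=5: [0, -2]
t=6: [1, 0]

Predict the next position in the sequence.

The moves between consecutive positions are [-3, -4], [-1, -4], [+1, +2], [-3, -4], [-1, -4], [+1, +2]; they repeat the 3-cycle [[-3, -4], [-1, -4], [+1, +2]].
step 7: apply [-3, -4] → [-2, -4]

[-2, -4]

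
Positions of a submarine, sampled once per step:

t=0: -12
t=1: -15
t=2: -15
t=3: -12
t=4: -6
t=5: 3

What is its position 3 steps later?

Taking differences between consecutive positions: -3, +0, +3, +6, +9. These grow by +3 each step.
step 6: 3 + 12 → 15
step 7: 15 + 15 → 30
step 8: 30 + 18 → 48

48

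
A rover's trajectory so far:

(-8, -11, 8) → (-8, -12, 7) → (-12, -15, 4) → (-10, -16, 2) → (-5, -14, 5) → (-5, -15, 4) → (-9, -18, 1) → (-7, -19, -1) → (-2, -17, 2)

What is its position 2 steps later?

(-6, -21, -2)

The moves between consecutive positions are (+0, -1, -1), (-4, -3, -3), (+2, -1, -2), (+5, +2, +3), (+0, -1, -1), (-4, -3, -3), (+2, -1, -2), (+5, +2, +3); they repeat the 4-cycle [(+0, -1, -1), (-4, -3, -3), (+2, -1, -2), (+5, +2, +3)].
step 9: apply (+0, -1, -1) → (-2, -18, 1)
step 10: apply (-4, -3, -3) → (-6, -21, -2)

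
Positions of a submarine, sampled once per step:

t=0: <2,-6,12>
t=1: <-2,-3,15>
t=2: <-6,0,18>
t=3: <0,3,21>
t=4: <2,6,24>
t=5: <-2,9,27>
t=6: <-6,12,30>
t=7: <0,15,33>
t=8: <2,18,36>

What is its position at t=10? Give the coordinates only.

<-6,24,42>

First: cycles through 2, -2, -6, 0 every 4 steps. Step 10 lands at position 2 of the cycle → -6.
Second: linear, +3 per step → 24 at step 10.
Third: linear, +3 per step → 42 at step 10.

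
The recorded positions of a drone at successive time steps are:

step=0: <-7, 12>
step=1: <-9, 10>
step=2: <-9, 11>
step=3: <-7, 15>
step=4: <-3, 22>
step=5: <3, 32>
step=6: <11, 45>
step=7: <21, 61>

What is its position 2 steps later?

<47, 102>

First differences are <-2, -2>, <+0, +1>, <+2, +4>, <+4, +7>, <+6, +10>, <+8, +13>, <+10, +16>; their common second difference is <+2, +3> (constant acceleration).
step 8: <21, 61> + <+12, +19> → <33, 80>
step 9: <33, 80> + <+14, +22> → <47, 102>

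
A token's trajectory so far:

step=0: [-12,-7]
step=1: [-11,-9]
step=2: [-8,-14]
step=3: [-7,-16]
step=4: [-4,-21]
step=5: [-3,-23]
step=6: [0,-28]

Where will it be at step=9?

[5,-37]

Differencing gives [+1,-2], [+3,-5], [+1,-2], [+3,-5], [+1,-2], [+3,-5]. This is the pattern [+1,-2], [+3,-5] repeated.
step 7: apply [+1,-2] → [1,-30]
step 8: apply [+3,-5] → [4,-35]
step 9: apply [+1,-2] → [5,-37]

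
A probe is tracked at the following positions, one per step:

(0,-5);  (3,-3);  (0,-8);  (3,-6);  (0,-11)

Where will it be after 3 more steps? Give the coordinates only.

Step-to-step displacements: (+3,+2), (-3,-5), (+3,+2), (-3,-5) — a repeating cycle of length 2.
step 5: apply (+3,+2) → (3,-9)
step 6: apply (-3,-5) → (0,-14)
step 7: apply (+3,+2) → (3,-12)

(3,-12)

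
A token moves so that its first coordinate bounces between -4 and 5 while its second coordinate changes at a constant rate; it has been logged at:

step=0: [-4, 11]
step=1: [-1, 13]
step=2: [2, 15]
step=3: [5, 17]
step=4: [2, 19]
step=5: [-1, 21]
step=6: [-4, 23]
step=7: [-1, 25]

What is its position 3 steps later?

The first coordinate travels 3 per step and bounces off the walls at -4 and 5.
  step 8: -1 → 2
  step 9: 2 → 5
  step 10: 5 → 2
The second coordinate changes by +2 each step: at step 10 it is 31.

[2, 31]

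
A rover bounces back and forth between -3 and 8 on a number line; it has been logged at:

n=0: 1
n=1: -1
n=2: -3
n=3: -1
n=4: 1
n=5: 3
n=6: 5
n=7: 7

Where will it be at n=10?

3

The value travels 2 per step and bounces off the walls at -3 and 8.
  step 8: 7 → 7
  step 9: 7 → 5
  step 10: 5 → 3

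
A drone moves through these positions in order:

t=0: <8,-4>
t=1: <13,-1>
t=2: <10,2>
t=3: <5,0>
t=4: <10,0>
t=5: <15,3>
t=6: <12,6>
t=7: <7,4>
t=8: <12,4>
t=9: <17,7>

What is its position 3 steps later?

<14,8>

Differencing gives <+5,+3>, <-3,+3>, <-5,-2>, <+5,+0>, <+5,+3>, <-3,+3>, <-5,-2>, <+5,+0>, <+5,+3>. This is the pattern <+5,+3>, <-3,+3>, <-5,-2>, <+5,+0> repeated.
step 10: apply <-3,+3> → <14,10>
step 11: apply <-5,-2> → <9,8>
step 12: apply <+5,+0> → <14,8>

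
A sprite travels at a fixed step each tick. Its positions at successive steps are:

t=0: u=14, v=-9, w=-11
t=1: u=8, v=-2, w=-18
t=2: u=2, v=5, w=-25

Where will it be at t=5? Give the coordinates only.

u=-16, v=26, w=-46

The position changes by (-6, +7, -7) every step.
step 3: u=2, v=5, w=-25 + (-6, +7, -7) → u=-4, v=12, w=-32
step 4: u=-4, v=12, w=-32 + (-6, +7, -7) → u=-10, v=19, w=-39
step 5: u=-10, v=19, w=-39 + (-6, +7, -7) → u=-16, v=26, w=-46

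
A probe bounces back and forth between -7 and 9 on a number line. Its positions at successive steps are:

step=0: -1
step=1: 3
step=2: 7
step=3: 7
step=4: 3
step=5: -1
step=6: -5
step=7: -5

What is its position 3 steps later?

7

The value reflects between -7 and 9, moving 4 per step.
  step 8: -5 → -1
  step 9: -1 → 3
  step 10: 3 → 7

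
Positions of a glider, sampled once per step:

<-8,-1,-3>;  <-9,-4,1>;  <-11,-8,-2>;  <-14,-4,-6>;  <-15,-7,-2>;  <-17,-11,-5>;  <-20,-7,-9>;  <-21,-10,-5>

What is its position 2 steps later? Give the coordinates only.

Differencing gives <-1,-3,+4>, <-2,-4,-3>, <-3,+4,-4>, <-1,-3,+4>, <-2,-4,-3>, <-3,+4,-4>, <-1,-3,+4>. This is the pattern <-1,-3,+4>, <-2,-4,-3>, <-3,+4,-4> repeated.
step 8: apply <-2,-4,-3> → <-23,-14,-8>
step 9: apply <-3,+4,-4> → <-26,-10,-12>

<-26,-10,-12>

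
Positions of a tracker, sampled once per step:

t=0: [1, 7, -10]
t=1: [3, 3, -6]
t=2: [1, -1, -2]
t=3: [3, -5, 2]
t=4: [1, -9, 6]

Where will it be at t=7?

[3, -21, 18]

The first coordinate repeats the cycle [1, 3] with period 2; step 7 mod 2 = 1, giving 3.
The second coordinate changes by -4 each step, so at step 7 it is 7 + 7·(-4) = -21.
The third coordinate changes by +4 each step, so at step 7 it is -10 + 7·(4) = 18.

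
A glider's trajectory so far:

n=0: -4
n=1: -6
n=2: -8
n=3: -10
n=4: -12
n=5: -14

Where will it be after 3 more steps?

-20

Constant displacement of -2 per step.
step 6: -14 − 2 → -16
step 7: -16 − 2 → -18
step 8: -18 − 2 → -20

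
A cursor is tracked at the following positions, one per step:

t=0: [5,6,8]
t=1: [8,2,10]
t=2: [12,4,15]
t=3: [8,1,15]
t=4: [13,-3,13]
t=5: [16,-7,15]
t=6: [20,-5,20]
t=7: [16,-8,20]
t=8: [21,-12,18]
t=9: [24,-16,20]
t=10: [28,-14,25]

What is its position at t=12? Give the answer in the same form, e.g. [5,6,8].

[29,-21,23]

Step-to-step displacements: [+3,-4,+2], [+4,+2,+5], [-4,-3,+0], [+5,-4,-2], [+3,-4,+2], [+4,+2,+5], [-4,-3,+0], [+5,-4,-2], [+3,-4,+2], [+4,+2,+5] — a repeating cycle of length 4.
step 11: apply [-4,-3,+0] → [24,-17,25]
step 12: apply [+5,-4,-2] → [29,-21,23]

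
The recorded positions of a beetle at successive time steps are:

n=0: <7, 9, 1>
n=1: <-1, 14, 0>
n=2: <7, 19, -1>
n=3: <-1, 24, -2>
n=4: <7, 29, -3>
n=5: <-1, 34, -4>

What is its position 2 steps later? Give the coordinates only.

<-1, 44, -6>

First: cycles through 7, -1 every 2 steps. Step 7 lands at position 1 of the cycle → -1.
Second: linear, +5 per step → 44 at step 7.
Third: linear, -1 per step → -6 at step 7.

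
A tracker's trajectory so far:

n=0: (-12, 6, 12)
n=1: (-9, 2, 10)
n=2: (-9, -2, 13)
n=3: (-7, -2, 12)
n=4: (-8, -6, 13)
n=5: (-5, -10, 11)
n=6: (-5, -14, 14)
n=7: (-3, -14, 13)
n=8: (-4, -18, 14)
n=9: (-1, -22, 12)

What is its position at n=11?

(1, -26, 14)

Differencing gives (+3, -4, -2), (+0, -4, +3), (+2, +0, -1), (-1, -4, +1), (+3, -4, -2), (+0, -4, +3), (+2, +0, -1), (-1, -4, +1), (+3, -4, -2). This is the pattern (+3, -4, -2), (+0, -4, +3), (+2, +0, -1), (-1, -4, +1) repeated.
step 10: apply (+0, -4, +3) → (-1, -26, 15)
step 11: apply (+2, +0, -1) → (1, -26, 14)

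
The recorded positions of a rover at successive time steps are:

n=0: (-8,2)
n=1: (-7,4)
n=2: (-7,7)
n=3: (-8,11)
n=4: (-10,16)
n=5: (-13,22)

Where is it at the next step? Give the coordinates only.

First differences are (+1,+2), (+0,+3), (-1,+4), (-2,+5), (-3,+6); their common second difference is (-1,+1) (constant acceleration).
step 6: (-13,22) + (-4,+7) → (-17,29)

(-17,29)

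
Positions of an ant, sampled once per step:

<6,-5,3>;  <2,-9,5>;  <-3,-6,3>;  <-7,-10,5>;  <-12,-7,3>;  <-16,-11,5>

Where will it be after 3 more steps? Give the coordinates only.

<-30,-9,3>

Differencing gives <-4,-4,+2>, <-5,+3,-2>, <-4,-4,+2>, <-5,+3,-2>, <-4,-4,+2>. This is the pattern <-4,-4,+2>, <-5,+3,-2> repeated.
step 6: apply <-5,+3,-2> → <-21,-8,3>
step 7: apply <-4,-4,+2> → <-25,-12,5>
step 8: apply <-5,+3,-2> → <-30,-9,3>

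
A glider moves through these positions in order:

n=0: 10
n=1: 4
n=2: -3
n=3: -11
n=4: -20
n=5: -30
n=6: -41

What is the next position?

-53

Taking differences between consecutive positions: -6, -7, -8, -9, -10, -11. These grow by -1 each step.
step 7: -41 − 12 → -53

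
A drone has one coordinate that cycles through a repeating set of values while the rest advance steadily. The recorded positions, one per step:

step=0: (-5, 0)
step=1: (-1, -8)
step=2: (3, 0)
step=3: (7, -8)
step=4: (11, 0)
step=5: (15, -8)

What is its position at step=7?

First: linear, +4 per step → 23 at step 7.
Second: cycles through 0, -8 every 2 steps. Step 7 lands at position 1 of the cycle → -8.

(23, -8)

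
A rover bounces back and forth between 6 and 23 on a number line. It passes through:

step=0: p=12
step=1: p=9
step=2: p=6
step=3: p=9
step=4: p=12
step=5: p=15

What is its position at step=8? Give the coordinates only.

The value travels 3 per step and bounces off the walls at 6 and 23.
  step 6: 15 → 18
  step 7: 18 → 21
  step 8: 21 → 22

p=22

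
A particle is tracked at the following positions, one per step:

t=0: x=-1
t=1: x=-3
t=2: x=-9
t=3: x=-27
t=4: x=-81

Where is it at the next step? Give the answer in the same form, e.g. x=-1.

x=-243

Consecutive displacements -2, -6, -18, -54 scale by a factor of 3 each step.
step 5: -81 − 162 → x=-243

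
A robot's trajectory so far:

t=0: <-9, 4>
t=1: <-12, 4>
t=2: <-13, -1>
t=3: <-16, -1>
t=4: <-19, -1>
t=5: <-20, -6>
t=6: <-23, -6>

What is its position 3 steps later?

Step-to-step displacements: <-3, +0>, <-1, -5>, <-3, +0>, <-3, +0>, <-1, -5>, <-3, +0> — a repeating cycle of length 3.
step 7: apply <-3, +0> → <-26, -6>
step 8: apply <-1, -5> → <-27, -11>
step 9: apply <-3, +0> → <-30, -11>

<-30, -11>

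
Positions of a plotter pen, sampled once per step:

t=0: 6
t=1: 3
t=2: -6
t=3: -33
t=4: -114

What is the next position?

Consecutive displacements -3, -9, -27, -81 scale by a factor of 3 each step.
step 5: -114 − 243 → -357

-357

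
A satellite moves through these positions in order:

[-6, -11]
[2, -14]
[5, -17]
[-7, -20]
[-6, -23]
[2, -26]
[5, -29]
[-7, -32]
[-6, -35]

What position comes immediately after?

The first coordinate repeats the cycle [-6, 2, 5, -7] with period 4; step 9 mod 4 = 1, giving 2.
The second coordinate changes by -3 each step, so at step 9 it is -11 + 9·(-3) = -38.

[2, -38]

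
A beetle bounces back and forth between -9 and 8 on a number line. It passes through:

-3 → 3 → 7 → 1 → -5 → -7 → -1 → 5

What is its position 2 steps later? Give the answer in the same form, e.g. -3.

The value reflects between -9 and 8, moving 6 per step.
  step 8: 5 → 5
  step 9: 5 → -1

-1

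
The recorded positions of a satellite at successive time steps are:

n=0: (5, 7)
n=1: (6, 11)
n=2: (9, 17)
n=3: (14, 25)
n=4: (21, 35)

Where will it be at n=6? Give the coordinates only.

(41, 61)

Taking differences between consecutive positions: (+1, +4), (+3, +6), (+5, +8), (+7, +10). These grow by (+2, +2) each step.
step 5: (21, 35) + (+9, +12) → (30, 47)
step 6: (30, 47) + (+11, +14) → (41, 61)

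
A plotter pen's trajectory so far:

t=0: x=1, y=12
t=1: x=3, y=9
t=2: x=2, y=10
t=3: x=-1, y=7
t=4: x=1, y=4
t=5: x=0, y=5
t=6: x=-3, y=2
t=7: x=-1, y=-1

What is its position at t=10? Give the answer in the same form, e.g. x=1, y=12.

x=-3, y=-6

Differencing gives (+2, -3), (-1, +1), (-3, -3), (+2, -3), (-1, +1), (-3, -3), (+2, -3). This is the pattern (+2, -3), (-1, +1), (-3, -3) repeated.
step 8: apply (-1, +1) → x=-2, y=0
step 9: apply (-3, -3) → x=-5, y=-3
step 10: apply (+2, -3) → x=-3, y=-6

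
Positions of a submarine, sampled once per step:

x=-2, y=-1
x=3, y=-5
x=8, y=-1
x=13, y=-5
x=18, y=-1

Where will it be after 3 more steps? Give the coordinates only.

x=33, y=-5

Step-to-step displacements: (+5, -4), (+5, +4), (+5, -4), (+5, +4) — a repeating cycle of length 2.
step 5: apply (+5, -4) → x=23, y=-5
step 6: apply (+5, +4) → x=28, y=-1
step 7: apply (+5, -4) → x=33, y=-5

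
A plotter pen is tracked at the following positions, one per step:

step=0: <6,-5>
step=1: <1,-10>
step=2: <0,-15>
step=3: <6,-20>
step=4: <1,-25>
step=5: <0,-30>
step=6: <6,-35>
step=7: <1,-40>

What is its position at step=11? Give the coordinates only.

<0,-60>

The first coordinate repeats the cycle [6, 1, 0] with period 3; step 11 mod 3 = 2, giving 0.
The second coordinate changes by -5 each step, so at step 11 it is -5 + 11·(-5) = -60.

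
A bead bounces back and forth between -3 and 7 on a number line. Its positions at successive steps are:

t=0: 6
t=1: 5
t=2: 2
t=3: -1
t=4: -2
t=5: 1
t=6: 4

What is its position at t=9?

1

The value travels 3 per step and bounces off the walls at -3 and 7.
  step 7: 4 → 7
  step 8: 7 → 4
  step 9: 4 → 1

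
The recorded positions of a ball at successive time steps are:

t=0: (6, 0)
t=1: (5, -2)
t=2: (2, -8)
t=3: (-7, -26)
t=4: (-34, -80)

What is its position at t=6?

Consecutive displacements (-1, -2), (-3, -6), (-9, -18), (-27, -54) scale by a factor of 3 each step.
step 5: (-34, -80) + (-81, -162) → (-115, -242)
step 6: (-115, -242) + (-243, -486) → (-358, -728)

(-358, -728)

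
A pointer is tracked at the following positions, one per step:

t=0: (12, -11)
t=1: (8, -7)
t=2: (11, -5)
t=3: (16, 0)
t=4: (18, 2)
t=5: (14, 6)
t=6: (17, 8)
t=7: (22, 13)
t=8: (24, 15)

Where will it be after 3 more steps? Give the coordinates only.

(28, 26)

Step-to-step displacements: (-4, +4), (+3, +2), (+5, +5), (+2, +2), (-4, +4), (+3, +2), (+5, +5), (+2, +2) — a repeating cycle of length 4.
step 9: apply (-4, +4) → (20, 19)
step 10: apply (+3, +2) → (23, 21)
step 11: apply (+5, +5) → (28, 26)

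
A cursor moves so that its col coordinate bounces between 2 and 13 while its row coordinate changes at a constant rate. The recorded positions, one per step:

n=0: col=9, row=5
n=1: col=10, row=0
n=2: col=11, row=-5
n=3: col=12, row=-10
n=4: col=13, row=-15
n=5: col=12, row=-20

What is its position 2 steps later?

The col coordinate travels 1 per step and bounces off the walls at 2 and 13.
  step 6: 12 → 11
  step 7: 11 → 10
The row coordinate changes by -5 each step: at step 7 it is -30.

col=10, row=-30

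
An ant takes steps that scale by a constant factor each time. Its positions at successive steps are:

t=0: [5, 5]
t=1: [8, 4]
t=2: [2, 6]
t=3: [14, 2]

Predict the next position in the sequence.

[-10, 10]

Consecutive displacements [+3, -1], [-6, +2], [+12, -4] scale by a factor of -2 each step.
step 4: [14, 2] + [-24, +8] → [-10, 10]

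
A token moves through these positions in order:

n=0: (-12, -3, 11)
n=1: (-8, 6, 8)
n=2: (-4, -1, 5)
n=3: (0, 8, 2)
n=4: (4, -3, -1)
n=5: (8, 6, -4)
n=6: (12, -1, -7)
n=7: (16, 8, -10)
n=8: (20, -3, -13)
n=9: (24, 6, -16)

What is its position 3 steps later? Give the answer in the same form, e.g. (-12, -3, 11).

First: linear, +4 per step → 36 at step 12.
Second: cycles through -3, 6, -1, 8 every 4 steps. Step 12 lands at position 0 of the cycle → -3.
Third: linear, -3 per step → -25 at step 12.

(36, -3, -25)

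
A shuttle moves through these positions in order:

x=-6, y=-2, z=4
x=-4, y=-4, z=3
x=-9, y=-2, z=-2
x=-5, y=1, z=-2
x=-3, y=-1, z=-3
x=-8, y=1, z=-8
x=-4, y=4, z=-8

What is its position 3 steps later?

x=-3, y=7, z=-14

Step-to-step displacements: (+2, -2, -1), (-5, +2, -5), (+4, +3, +0), (+2, -2, -1), (-5, +2, -5), (+4, +3, +0) — a repeating cycle of length 3.
step 7: apply (+2, -2, -1) → x=-2, y=2, z=-9
step 8: apply (-5, +2, -5) → x=-7, y=4, z=-14
step 9: apply (+4, +3, +0) → x=-3, y=7, z=-14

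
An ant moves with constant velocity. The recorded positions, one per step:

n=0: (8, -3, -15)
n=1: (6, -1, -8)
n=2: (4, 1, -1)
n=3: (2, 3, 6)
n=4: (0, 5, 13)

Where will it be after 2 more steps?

The position changes by (-2, +2, +7) every step.
step 5: (0, 5, 13) + (-2, +2, +7) → (-2, 7, 20)
step 6: (-2, 7, 20) + (-2, +2, +7) → (-4, 9, 27)

(-4, 9, 27)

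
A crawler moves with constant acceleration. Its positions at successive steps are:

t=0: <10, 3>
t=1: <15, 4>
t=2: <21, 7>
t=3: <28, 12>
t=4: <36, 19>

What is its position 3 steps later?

Successive displacements: <+5, +1>, <+6, +3>, <+7, +5>, <+8, +7> — each changes by <+1, +2>.
step 5: <36, 19> + <+9, +9> → <45, 28>
step 6: <45, 28> + <+10, +11> → <55, 39>
step 7: <55, 39> + <+11, +13> → <66, 52>

<66, 52>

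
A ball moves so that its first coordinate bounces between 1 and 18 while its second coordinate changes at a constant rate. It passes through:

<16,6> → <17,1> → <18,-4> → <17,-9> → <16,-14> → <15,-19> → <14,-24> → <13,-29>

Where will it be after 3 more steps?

The first coordinate reflects between 1 and 18, moving 1 per step.
  step 8: 13 → 12
  step 9: 12 → 11
  step 10: 11 → 10
The second coordinate changes by -5 each step: at step 10 it is -44.

<10,-44>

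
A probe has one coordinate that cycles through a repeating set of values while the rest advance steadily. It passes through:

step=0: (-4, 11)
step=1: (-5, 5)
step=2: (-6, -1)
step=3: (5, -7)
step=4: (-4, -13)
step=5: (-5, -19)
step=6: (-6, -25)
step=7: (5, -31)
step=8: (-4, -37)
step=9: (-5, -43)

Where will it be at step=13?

The first coordinate repeats the cycle [-4, -5, -6, 5] with period 4; step 13 mod 4 = 1, giving -5.
The second coordinate changes by -6 each step, so at step 13 it is 11 + 13·(-6) = -67.

(-5, -67)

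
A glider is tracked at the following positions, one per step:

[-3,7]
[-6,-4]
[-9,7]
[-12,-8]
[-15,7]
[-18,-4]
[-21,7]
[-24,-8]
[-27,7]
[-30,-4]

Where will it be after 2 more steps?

[-36,-8]

First: linear, -3 per step → -36 at step 11.
Second: cycles through 7, -4, 7, -8 every 4 steps. Step 11 lands at position 3 of the cycle → -8.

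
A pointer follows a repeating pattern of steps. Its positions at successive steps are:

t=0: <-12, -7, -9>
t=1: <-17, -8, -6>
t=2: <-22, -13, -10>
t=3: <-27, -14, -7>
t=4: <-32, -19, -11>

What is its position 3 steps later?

<-47, -26, -9>

The moves between consecutive positions are <-5, -1, +3>, <-5, -5, -4>, <-5, -1, +3>, <-5, -5, -4>; they repeat the 2-cycle [<-5, -1, +3>, <-5, -5, -4>].
step 5: apply <-5, -1, +3> → <-37, -20, -8>
step 6: apply <-5, -5, -4> → <-42, -25, -12>
step 7: apply <-5, -1, +3> → <-47, -26, -9>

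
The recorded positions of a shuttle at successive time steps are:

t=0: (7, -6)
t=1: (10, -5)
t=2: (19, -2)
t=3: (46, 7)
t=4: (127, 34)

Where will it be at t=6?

Step-to-step displacements: (+3, +1), (+9, +3), (+27, +9), (+81, +27); each is 3× the previous.
step 5: (127, 34) + (+243, +81) → (370, 115)
step 6: (370, 115) + (+729, +243) → (1099, 358)

(1099, 358)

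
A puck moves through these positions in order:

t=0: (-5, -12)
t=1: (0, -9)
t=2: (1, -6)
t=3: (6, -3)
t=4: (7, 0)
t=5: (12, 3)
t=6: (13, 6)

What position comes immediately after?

Differencing gives (+5, +3), (+1, +3), (+5, +3), (+1, +3), (+5, +3), (+1, +3). This is the pattern (+5, +3), (+1, +3) repeated.
step 7: apply (+5, +3) → (18, 9)

(18, 9)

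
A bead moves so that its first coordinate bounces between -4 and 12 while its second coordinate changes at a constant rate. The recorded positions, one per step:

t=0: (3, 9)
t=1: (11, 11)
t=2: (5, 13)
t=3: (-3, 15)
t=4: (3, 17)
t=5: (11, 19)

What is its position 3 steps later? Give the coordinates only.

The first coordinate travels 8 per step and bounces off the walls at -4 and 12.
  step 6: 11 → 5
  step 7: 5 → -3
  step 8: -3 → 3
The second coordinate changes by +2 each step: at step 8 it is 25.

(3, 25)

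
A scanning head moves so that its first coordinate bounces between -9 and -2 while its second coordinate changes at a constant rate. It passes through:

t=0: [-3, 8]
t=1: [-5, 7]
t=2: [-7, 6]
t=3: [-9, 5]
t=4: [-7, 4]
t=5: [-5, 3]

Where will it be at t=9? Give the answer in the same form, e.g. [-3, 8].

[-7, -1]

The first coordinate reflects between -9 and -2, moving 2 per step.
  step 6: -5 → -3
  step 7: -3 → -3
  step 8: -3 → -5
  step 9: -5 → -7
The second coordinate changes by -1 each step: at step 9 it is -1.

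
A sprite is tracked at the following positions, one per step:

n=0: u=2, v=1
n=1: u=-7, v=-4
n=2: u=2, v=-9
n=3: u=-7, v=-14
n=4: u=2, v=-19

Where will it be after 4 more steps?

u=2, v=-39

The u coordinate repeats the cycle [2, -7] with period 2; step 8 mod 2 = 0, giving 2.
The v coordinate changes by -5 each step, so at step 8 it is 1 + 8·(-5) = -39.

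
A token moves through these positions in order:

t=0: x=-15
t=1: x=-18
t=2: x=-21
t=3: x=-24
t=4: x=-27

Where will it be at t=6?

x=-33

The position changes by -3 every step.
step 5: -27 − 3 → x=-30
step 6: -30 − 3 → x=-33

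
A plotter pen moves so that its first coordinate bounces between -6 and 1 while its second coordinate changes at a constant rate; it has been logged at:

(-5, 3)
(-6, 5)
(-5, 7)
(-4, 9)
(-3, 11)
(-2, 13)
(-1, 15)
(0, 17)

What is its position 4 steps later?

The first coordinate reflects between -6 and 1, moving 1 per step.
  step 8: 0 → 1
  step 9: 1 → 0
  step 10: 0 → -1
  step 11: -1 → -2
The second coordinate changes by +2 each step: at step 11 it is 25.

(-2, 25)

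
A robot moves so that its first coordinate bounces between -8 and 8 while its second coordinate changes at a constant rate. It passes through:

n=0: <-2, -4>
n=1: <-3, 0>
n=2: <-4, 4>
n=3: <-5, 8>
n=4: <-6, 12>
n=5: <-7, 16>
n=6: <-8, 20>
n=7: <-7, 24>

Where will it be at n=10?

The first coordinate travels 1 per step and bounces off the walls at -8 and 8.
  step 8: -7 → -6
  step 9: -6 → -5
  step 10: -5 → -4
The second coordinate changes by +4 each step: at step 10 it is 36.

<-4, 36>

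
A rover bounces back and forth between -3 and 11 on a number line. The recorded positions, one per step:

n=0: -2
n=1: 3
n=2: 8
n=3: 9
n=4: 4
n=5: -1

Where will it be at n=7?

The value reflects between -3 and 11, moving 5 per step.
  step 6: -1 → 0
  step 7: 0 → 5

5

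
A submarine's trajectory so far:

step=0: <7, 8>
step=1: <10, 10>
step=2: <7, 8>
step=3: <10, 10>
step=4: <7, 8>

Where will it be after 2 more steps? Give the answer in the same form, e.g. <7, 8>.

<7, 8>

The jumps are <+3, +2>, <-3, -2>, <+3, +2>, <-3, -2> — a geometric progression with ratio -1.
step 5: <7, 8> + <+3, +2> → <10, 10>
step 6: <10, 10> + <-3, -2> → <7, 8>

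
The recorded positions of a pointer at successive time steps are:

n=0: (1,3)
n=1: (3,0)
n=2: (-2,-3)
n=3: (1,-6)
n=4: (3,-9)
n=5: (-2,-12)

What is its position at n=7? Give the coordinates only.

First: cycles through 1, 3, -2 every 3 steps. Step 7 lands at position 1 of the cycle → 3.
Second: linear, -3 per step → -18 at step 7.

(3,-18)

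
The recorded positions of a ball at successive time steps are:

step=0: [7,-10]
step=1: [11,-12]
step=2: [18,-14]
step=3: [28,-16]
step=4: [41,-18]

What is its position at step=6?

[76,-22]

Taking differences between consecutive positions: [+4,-2], [+7,-2], [+10,-2], [+13,-2]. These grow by [+3,+0] each step.
step 5: [41,-18] + [+16,-2] → [57,-20]
step 6: [57,-20] + [+19,-2] → [76,-22]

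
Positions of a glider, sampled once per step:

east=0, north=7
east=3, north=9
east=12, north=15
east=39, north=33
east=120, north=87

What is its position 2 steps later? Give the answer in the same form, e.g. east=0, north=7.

Consecutive displacements (+3,+2), (+9,+6), (+27,+18), (+81,+54) scale by a factor of 3 each step.
step 5: east=120, north=87 + (+243,+162) → east=363, north=249
step 6: east=363, north=249 + (+729,+486) → east=1092, north=735

east=1092, north=735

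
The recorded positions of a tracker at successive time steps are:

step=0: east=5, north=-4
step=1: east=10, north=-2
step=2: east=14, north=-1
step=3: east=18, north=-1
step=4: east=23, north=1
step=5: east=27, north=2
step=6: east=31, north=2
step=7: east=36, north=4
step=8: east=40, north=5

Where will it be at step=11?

east=53, north=8

Differencing gives (+5,+2), (+4,+1), (+4,+0), (+5,+2), (+4,+1), (+4,+0), (+5,+2), (+4,+1). This is the pattern (+5,+2), (+4,+1), (+4,+0) repeated.
step 9: apply (+4,+0) → east=44, north=5
step 10: apply (+5,+2) → east=49, north=7
step 11: apply (+4,+1) → east=53, north=8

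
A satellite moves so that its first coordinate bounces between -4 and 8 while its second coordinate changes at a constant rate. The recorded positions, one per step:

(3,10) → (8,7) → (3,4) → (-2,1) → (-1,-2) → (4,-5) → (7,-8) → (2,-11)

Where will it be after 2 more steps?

(0,-17)

The first coordinate reflects between -4 and 8, moving 5 per step.
  step 8: 2 → -3
  step 9: -3 → 0
The second coordinate changes by -3 each step: at step 9 it is -17.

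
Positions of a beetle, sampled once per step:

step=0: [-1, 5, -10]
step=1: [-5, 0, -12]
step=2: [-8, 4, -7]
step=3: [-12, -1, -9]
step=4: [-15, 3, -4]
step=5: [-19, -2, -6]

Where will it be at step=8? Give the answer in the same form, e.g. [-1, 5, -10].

The moves between consecutive positions are [-4, -5, -2], [-3, +4, +5], [-4, -5, -2], [-3, +4, +5], [-4, -5, -2]; they repeat the 2-cycle [[-4, -5, -2], [-3, +4, +5]].
step 6: apply [-3, +4, +5] → [-22, 2, -1]
step 7: apply [-4, -5, -2] → [-26, -3, -3]
step 8: apply [-3, +4, +5] → [-29, 1, 2]

[-29, 1, 2]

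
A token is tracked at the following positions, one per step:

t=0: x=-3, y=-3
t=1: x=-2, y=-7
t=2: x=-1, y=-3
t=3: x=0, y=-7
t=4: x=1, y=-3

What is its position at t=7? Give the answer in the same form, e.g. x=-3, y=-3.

X: linear, +1 per step → 4 at step 7.
Y: cycles through -3, -7 every 2 steps. Step 7 lands at position 1 of the cycle → -7.

x=4, y=-7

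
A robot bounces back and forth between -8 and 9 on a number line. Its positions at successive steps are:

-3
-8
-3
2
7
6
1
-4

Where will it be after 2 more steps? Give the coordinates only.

The value travels 5 per step and bounces off the walls at -8 and 9.
  step 8: -4 → -7
  step 9: -7 → -2

-2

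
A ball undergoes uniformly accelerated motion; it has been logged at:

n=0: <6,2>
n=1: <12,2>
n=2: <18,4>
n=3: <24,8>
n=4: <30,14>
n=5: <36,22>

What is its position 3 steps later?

First differences are <+6,+0>, <+6,+2>, <+6,+4>, <+6,+6>, <+6,+8>; their common second difference is <+0,+2> (constant acceleration).
step 6: <36,22> + <+6,+10> → <42,32>
step 7: <42,32> + <+6,+12> → <48,44>
step 8: <48,44> + <+6,+14> → <54,58>

<54,58>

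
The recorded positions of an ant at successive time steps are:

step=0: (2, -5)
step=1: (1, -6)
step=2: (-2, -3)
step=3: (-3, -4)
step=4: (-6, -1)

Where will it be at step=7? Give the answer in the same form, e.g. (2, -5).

The moves between consecutive positions are (-1, -1), (-3, +3), (-1, -1), (-3, +3); they repeat the 2-cycle [(-1, -1), (-3, +3)].
step 5: apply (-1, -1) → (-7, -2)
step 6: apply (-3, +3) → (-10, 1)
step 7: apply (-1, -1) → (-11, 0)

(-11, 0)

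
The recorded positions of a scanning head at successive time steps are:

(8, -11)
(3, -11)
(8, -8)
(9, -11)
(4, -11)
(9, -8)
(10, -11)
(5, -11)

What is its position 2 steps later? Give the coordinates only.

(11, -11)

The moves between consecutive positions are (-5, +0), (+5, +3), (+1, -3), (-5, +0), (+5, +3), (+1, -3), (-5, +0); they repeat the 3-cycle [(-5, +0), (+5, +3), (+1, -3)].
step 8: apply (+5, +3) → (10, -8)
step 9: apply (+1, -3) → (11, -11)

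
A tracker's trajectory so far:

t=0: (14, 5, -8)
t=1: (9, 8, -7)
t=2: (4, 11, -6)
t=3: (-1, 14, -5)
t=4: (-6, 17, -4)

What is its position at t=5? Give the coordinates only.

(-11, 20, -3)

The position changes by (-5, +3, +1) every step.
step 5: (-6, 17, -4) + (-5, +3, +1) → (-11, 20, -3)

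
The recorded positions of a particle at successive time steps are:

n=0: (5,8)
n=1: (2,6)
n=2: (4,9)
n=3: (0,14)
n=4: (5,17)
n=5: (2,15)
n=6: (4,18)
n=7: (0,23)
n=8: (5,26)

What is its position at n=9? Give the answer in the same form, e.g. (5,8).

(2,24)

The moves between consecutive positions are (-3,-2), (+2,+3), (-4,+5), (+5,+3), (-3,-2), (+2,+3), (-4,+5), (+5,+3); they repeat the 4-cycle [(-3,-2), (+2,+3), (-4,+5), (+5,+3)].
step 9: apply (-3,-2) → (2,24)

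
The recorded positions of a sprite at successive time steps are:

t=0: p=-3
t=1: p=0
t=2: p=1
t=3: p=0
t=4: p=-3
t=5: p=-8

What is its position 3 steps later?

First differences are +3, +1, -1, -3, -5; their common second difference is -2 (constant acceleration).
step 6: -8 − 7 → p=-15
step 7: -15 − 9 → p=-24
step 8: -24 − 11 → p=-35

p=-35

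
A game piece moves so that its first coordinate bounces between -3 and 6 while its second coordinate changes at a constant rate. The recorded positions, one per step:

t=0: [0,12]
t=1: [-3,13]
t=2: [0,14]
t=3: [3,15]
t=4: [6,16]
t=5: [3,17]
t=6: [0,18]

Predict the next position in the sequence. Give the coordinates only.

[-3,19]

The first coordinate travels 3 per step and bounces off the walls at -3 and 6.
  step 7: 0 → -3
The second coordinate changes by +1 each step: at step 7 it is 19.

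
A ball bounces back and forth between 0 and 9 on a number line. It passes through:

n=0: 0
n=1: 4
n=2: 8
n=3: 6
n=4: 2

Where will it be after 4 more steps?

4

The value reflects between 0 and 9, moving 4 per step.
  step 5: 2 → 2
  step 6: 2 → 6
  step 7: 6 → 8
  step 8: 8 → 4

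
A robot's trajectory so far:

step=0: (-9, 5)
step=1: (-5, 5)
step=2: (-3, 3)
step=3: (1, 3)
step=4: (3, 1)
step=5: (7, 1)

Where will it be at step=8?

Differencing gives (+4, +0), (+2, -2), (+4, +0), (+2, -2), (+4, +0). This is the pattern (+4, +0), (+2, -2) repeated.
step 6: apply (+2, -2) → (9, -1)
step 7: apply (+4, +0) → (13, -1)
step 8: apply (+2, -2) → (15, -3)

(15, -3)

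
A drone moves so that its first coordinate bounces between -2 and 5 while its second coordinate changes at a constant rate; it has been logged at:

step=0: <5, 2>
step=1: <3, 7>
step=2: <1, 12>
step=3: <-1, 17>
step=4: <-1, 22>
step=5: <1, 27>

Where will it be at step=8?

<3, 42>

The first coordinate reflects between -2 and 5, moving 2 per step.
  step 6: 1 → 3
  step 7: 3 → 5
  step 8: 5 → 3
The second coordinate changes by +5 each step: at step 8 it is 42.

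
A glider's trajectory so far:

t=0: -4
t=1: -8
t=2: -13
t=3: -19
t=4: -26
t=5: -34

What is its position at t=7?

-53

Taking differences between consecutive positions: -4, -5, -6, -7, -8. These grow by -1 each step.
step 6: -34 − 9 → -43
step 7: -43 − 10 → -53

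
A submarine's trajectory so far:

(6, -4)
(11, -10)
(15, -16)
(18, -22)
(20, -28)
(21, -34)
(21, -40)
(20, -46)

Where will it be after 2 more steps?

(15, -58)

First differences are (+5, -6), (+4, -6), (+3, -6), (+2, -6), (+1, -6), (+0, -6), (-1, -6); their common second difference is (-1, +0) (constant acceleration).
step 8: (20, -46) + (-2, -6) → (18, -52)
step 9: (18, -52) + (-3, -6) → (15, -58)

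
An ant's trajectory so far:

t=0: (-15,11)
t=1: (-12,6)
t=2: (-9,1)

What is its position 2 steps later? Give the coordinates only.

Constant displacement of (+3,-5) per step.
step 3: (-9,1) + (+3,-5) → (-6,-4)
step 4: (-6,-4) + (+3,-5) → (-3,-9)

(-3,-9)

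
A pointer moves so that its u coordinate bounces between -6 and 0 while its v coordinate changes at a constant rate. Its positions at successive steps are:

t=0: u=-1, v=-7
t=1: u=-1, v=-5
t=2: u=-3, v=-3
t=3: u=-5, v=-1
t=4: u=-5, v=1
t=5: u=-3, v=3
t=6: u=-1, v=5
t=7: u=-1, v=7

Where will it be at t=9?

The u coordinate reflects between -6 and 0, moving 2 per step.
  step 8: -1 → -3
  step 9: -3 → -5
The v coordinate changes by +2 each step: at step 9 it is 11.

u=-5, v=11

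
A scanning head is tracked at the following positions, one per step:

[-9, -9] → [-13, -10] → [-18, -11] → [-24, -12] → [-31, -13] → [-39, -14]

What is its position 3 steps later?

[-69, -17]

First differences are [-4, -1], [-5, -1], [-6, -1], [-7, -1], [-8, -1]; their common second difference is [-1, +0] (constant acceleration).
step 6: [-39, -14] + [-9, -1] → [-48, -15]
step 7: [-48, -15] + [-10, -1] → [-58, -16]
step 8: [-58, -16] + [-11, -1] → [-69, -17]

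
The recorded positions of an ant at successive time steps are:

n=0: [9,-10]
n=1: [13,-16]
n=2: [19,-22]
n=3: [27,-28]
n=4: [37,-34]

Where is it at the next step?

[49,-40]

First differences are [+4,-6], [+6,-6], [+8,-6], [+10,-6]; their common second difference is [+2,+0] (constant acceleration).
step 5: [37,-34] + [+12,-6] → [49,-40]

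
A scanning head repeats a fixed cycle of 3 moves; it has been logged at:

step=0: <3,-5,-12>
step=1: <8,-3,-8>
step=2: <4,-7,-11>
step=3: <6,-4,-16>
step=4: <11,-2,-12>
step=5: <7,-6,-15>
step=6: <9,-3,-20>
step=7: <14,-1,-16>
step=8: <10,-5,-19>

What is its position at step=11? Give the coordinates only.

Differencing gives <+5,+2,+4>, <-4,-4,-3>, <+2,+3,-5>, <+5,+2,+4>, <-4,-4,-3>, <+2,+3,-5>, <+5,+2,+4>, <-4,-4,-3>. This is the pattern <+5,+2,+4>, <-4,-4,-3>, <+2,+3,-5> repeated.
step 9: apply <+2,+3,-5> → <12,-2,-24>
step 10: apply <+5,+2,+4> → <17,0,-20>
step 11: apply <-4,-4,-3> → <13,-4,-23>

<13,-4,-23>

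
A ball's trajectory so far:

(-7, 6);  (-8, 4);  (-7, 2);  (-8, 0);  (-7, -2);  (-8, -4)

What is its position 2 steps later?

(-8, -8)

The first coordinate repeats the cycle [-7, -8] with period 2; step 7 mod 2 = 1, giving -8.
The second coordinate changes by -2 each step, so at step 7 it is 6 + 7·(-2) = -8.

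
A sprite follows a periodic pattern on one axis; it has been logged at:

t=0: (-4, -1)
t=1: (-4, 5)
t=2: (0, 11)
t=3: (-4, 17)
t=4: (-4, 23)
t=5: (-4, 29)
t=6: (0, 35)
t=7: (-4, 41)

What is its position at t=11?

First: cycles through -4, -4, 0, -4 every 4 steps. Step 11 lands at position 3 of the cycle → -4.
Second: linear, +6 per step → 65 at step 11.

(-4, 65)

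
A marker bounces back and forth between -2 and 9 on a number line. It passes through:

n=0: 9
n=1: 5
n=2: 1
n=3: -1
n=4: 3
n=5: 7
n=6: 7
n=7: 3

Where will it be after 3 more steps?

5

The value travels 4 per step and bounces off the walls at -2 and 9.
  step 8: 3 → -1
  step 9: -1 → 1
  step 10: 1 → 5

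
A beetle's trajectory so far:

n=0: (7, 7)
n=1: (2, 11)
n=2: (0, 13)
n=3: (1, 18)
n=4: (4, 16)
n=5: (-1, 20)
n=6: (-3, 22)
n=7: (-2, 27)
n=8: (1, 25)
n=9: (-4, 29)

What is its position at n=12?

(-2, 34)

The moves between consecutive positions are (-5, +4), (-2, +2), (+1, +5), (+3, -2), (-5, +4), (-2, +2), (+1, +5), (+3, -2), (-5, +4); they repeat the 4-cycle [(-5, +4), (-2, +2), (+1, +5), (+3, -2)].
step 10: apply (-2, +2) → (-6, 31)
step 11: apply (+1, +5) → (-5, 36)
step 12: apply (+3, -2) → (-2, 34)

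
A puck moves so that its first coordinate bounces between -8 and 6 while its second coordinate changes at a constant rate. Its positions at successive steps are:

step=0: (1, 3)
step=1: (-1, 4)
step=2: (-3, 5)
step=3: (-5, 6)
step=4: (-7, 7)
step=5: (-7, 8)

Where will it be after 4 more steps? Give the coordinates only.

(1, 12)

The first coordinate reflects between -8 and 6, moving 2 per step.
  step 6: -7 → -5
  step 7: -5 → -3
  step 8: -3 → -1
  step 9: -1 → 1
The second coordinate changes by +1 each step: at step 9 it is 12.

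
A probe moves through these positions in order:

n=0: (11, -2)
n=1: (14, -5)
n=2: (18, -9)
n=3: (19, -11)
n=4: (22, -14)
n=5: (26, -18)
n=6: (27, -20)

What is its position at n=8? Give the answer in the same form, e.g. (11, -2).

(34, -27)

Differencing gives (+3, -3), (+4, -4), (+1, -2), (+3, -3), (+4, -4), (+1, -2). This is the pattern (+3, -3), (+4, -4), (+1, -2) repeated.
step 7: apply (+3, -3) → (30, -23)
step 8: apply (+4, -4) → (34, -27)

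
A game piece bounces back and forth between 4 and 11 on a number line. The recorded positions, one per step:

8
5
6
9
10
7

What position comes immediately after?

The value travels 3 per step and bounces off the walls at 4 and 11.
  step 6: 7 → 4

4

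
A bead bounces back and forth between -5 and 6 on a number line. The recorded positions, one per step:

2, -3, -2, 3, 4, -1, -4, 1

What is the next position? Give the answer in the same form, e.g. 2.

The value reflects between -5 and 6, moving 5 per step.
  step 8: 1 → 6

6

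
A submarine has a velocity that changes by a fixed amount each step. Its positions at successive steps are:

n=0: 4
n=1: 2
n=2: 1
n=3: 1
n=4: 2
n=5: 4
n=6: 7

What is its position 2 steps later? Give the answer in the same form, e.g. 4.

Taking differences between consecutive positions: -2, -1, +0, +1, +2, +3. These grow by +1 each step.
step 7: 7 + 4 → 11
step 8: 11 + 5 → 16

16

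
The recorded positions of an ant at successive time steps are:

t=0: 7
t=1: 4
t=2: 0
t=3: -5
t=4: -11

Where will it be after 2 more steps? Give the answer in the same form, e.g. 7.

Successive displacements: -3, -4, -5, -6 — each changes by -1.
step 5: -11 − 7 → -18
step 6: -18 − 8 → -26

-26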